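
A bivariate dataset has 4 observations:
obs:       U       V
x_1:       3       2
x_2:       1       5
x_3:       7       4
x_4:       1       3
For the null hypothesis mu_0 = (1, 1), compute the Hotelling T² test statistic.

Step 1 — sample mean vector:
  mean(U) = (3 + 1 + 7 + 1) / 4 = 12/4 = 3
  mean(V) = (2 + 5 + 4 + 3) / 4 = 14/4 = 3.5
  x̄ = (3, 3.5),  deviation x̄ - mu_0 = (3, 3.5) - (1, 1) = (2, 2.5).

Step 2 — sample covariance matrix, S[i,j] = (1/(n-1)) · Σ_k (x_{k,i} - mean_i) · (x_{k,j} - mean_j), divisor n-1 = 3:
  S[U,U] = ((0)·(0) + (-2)·(-2) + (4)·(4) + (-2)·(-2)) / 3 = 24/3 = 8
  S[U,V] = ((0)·(-1.5) + (-2)·(1.5) + (4)·(0.5) + (-2)·(-0.5)) / 3 = 0/3 = 0
  S[V,V] = ((-1.5)·(-1.5) + (1.5)·(1.5) + (0.5)·(0.5) + (-0.5)·(-0.5)) / 3 = 5/3 = 1.6667
  S = [[8, 0],
 [0, 1.6667]].

Step 3 — invert S. det(S) = 8·1.6667 - (0)² = 13.3333.
  S^{-1} = (1/det) · [[d, -b], [-b, a]] = [[0.125, 0],
 [0, 0.6]].

Step 4 — quadratic form (x̄ - mu_0)^T · S^{-1} · (x̄ - mu_0):
  S^{-1} · (x̄ - mu_0) = (0.25, 1.5),
  (x̄ - mu_0)^T · [...] = (2)·(0.25) + (2.5)·(1.5) = 4.25.

Step 5 — scale by n: T² = 4 · 4.25 = 17.

T² ≈ 17


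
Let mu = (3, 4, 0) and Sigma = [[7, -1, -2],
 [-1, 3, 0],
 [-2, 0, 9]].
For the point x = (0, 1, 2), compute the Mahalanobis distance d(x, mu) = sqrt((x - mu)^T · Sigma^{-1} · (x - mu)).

Step 1 — centre the observation: (x - mu) = (-3, -3, 2).

Step 2 — invert Sigma (cofactor / det for 3×3, or solve directly):
  Sigma^{-1} = [[0.1607, 0.0536, 0.0357],
 [0.0536, 0.3512, 0.0119],
 [0.0357, 0.0119, 0.119]].

Step 3 — form the quadratic (x - mu)^T · Sigma^{-1} · (x - mu):
  Sigma^{-1} · (x - mu) = (-0.5714, -1.1905, 0.0952).
  (x - mu)^T · [Sigma^{-1} · (x - mu)] = (-3)·(-0.5714) + (-3)·(-1.1905) + (2)·(0.0952) = 5.4762.

Step 4 — take square root: d = √(5.4762) ≈ 2.3401.

d(x, mu) = √(5.4762) ≈ 2.3401


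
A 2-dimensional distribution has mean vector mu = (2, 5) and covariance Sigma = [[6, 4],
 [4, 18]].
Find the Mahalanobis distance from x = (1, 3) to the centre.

Step 1 — centre the observation: (x - mu) = (-1, -2).

Step 2 — invert Sigma. det(Sigma) = 6·18 - (4)² = 92.
  Sigma^{-1} = (1/det) · [[d, -b], [-b, a]] = [[0.1957, -0.0435],
 [-0.0435, 0.0652]].

Step 3 — form the quadratic (x - mu)^T · Sigma^{-1} · (x - mu):
  Sigma^{-1} · (x - mu) = (-0.1087, -0.087).
  (x - mu)^T · [Sigma^{-1} · (x - mu)] = (-1)·(-0.1087) + (-2)·(-0.087) = 0.2826.

Step 4 — take square root: d = √(0.2826) ≈ 0.5316.

d(x, mu) = √(0.2826) ≈ 0.5316


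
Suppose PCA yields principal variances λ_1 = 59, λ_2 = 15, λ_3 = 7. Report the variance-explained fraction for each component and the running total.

Step 1 — total variance = trace(Sigma) = Σ λ_i = 59 + 15 + 7 = 81.

Step 2 — fraction explained by component i = λ_i / Σ λ:
  PC1: 59/81 = 0.7284
  PC2: 15/81 = 0.1852
  PC3: 7/81 = 0.0864

Step 3 — cumulative fraction after k components = (λ_1 + ... + λ_k) / Σ λ:
  k = 1: 59/81 = 0.7284
  k = 2: (59 + 15)/81 = 74/81 = 0.9136
  k = 3: (59 + 15 + 7)/81 = 81/81 = 1

Summary (fraction, with percent):

explained: PC1 0.7284 (72.84%), PC2 0.1852 (18.52%), PC3 0.0864 (8.64%);  cumulative: 0.7284, 0.9136, 1


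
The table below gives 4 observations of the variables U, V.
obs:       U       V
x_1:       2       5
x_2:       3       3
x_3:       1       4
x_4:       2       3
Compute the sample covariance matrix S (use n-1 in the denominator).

Step 1 — column means:
  mean(U) = (2 + 3 + 1 + 2) / 4 = 8/4 = 2
  mean(V) = (5 + 3 + 4 + 3) / 4 = 15/4 = 3.75

Step 2 — sample covariance S[i,j] = (1/(n-1)) · Σ_k (x_{k,i} - mean_i) · (x_{k,j} - mean_j), with n-1 = 3.
  S[U,U] = ((0)·(0) + (1)·(1) + (-1)·(-1) + (0)·(0)) / 3 = 2/3 = 0.6667
  S[U,V] = ((0)·(1.25) + (1)·(-0.75) + (-1)·(0.25) + (0)·(-0.75)) / 3 = -1/3 = -0.3333
  S[V,V] = ((1.25)·(1.25) + (-0.75)·(-0.75) + (0.25)·(0.25) + (-0.75)·(-0.75)) / 3 = 2.75/3 = 0.9167

S is symmetric (S[j,i] = S[i,j]). Assembling:

S = [[0.6667, -0.3333],
 [-0.3333, 0.9167]]


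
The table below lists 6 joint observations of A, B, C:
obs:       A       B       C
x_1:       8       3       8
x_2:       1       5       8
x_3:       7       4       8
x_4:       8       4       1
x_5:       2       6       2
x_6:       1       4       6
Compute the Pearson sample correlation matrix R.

Step 1 — column means:
  mean(A) = (8 + 1 + 7 + 8 + 2 + 1) / 6 = 27/6 = 4.5
  mean(B) = (3 + 5 + 4 + 4 + 6 + 4) / 6 = 26/6 = 4.3333
  mean(C) = (8 + 8 + 8 + 1 + 2 + 6) / 6 = 33/6 = 5.5

Step 2 — sample variances and covariances s[i,j] = (1/(n-1)) · Σ_k (x_{k,i} - mean_i) · (x_{k,j} - mean_j), with n-1 = 5:
  s[A,A] = ((3.5)·(3.5) + (-3.5)·(-3.5) + (2.5)·(2.5) + (3.5)·(3.5) + (-2.5)·(-2.5) + (-3.5)·(-3.5)) / 5 = 61.5/5 = 12.3
  s[A,B] = ((3.5)·(-1.3333) + (-3.5)·(0.6667) + (2.5)·(-0.3333) + (3.5)·(-0.3333) + (-2.5)·(1.6667) + (-3.5)·(-0.3333)) / 5 = -12/5 = -2.4
  s[A,C] = ((3.5)·(2.5) + (-3.5)·(2.5) + (2.5)·(2.5) + (3.5)·(-4.5) + (-2.5)·(-3.5) + (-3.5)·(0.5)) / 5 = -2.5/5 = -0.5
  s[B,B] = ((-1.3333)·(-1.3333) + (0.6667)·(0.6667) + (-0.3333)·(-0.3333) + (-0.3333)·(-0.3333) + (1.6667)·(1.6667) + (-0.3333)·(-0.3333)) / 5 = 5.3333/5 = 1.0667
  s[B,C] = ((-1.3333)·(2.5) + (0.6667)·(2.5) + (-0.3333)·(2.5) + (-0.3333)·(-4.5) + (1.6667)·(-3.5) + (-0.3333)·(0.5)) / 5 = -7/5 = -1.4
  s[C,C] = ((2.5)·(2.5) + (2.5)·(2.5) + (2.5)·(2.5) + (-4.5)·(-4.5) + (-3.5)·(-3.5) + (0.5)·(0.5)) / 5 = 51.5/5 = 10.3
  Sample standard deviations s_i = √(s[i,i]):
  s(A) = √(12.3) = 3.5071
  s(B) = √(1.0667) = 1.0328
  s(C) = √(10.3) = 3.2094

Step 3 — r_{ij} = s_{ij} / (s_i · s_j):
  r[A,A] = 1 (diagonal).
  r[A,B] = -2.4 / (3.5071 · 1.0328) = -2.4 / 3.6222 = -0.6626
  r[A,C] = -0.5 / (3.5071 · 3.2094) = -0.5 / 11.2557 = -0.0444
  r[B,B] = 1 (diagonal).
  r[B,C] = -1.4 / (1.0328 · 3.2094) = -1.4 / 3.3146 = -0.4224
  r[C,C] = 1 (diagonal).

R is symmetric with unit diagonal. Assembling:

R = [[1, -0.6626, -0.0444],
 [-0.6626, 1, -0.4224],
 [-0.0444, -0.4224, 1]]


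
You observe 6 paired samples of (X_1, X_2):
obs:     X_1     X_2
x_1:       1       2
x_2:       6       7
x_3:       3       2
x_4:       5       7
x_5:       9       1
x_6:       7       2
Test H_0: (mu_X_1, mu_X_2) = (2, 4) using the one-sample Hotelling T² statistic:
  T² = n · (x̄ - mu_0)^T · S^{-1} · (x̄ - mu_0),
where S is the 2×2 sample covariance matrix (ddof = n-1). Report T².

Step 1 — sample mean vector:
  mean(X_1) = (1 + 6 + 3 + 5 + 9 + 7) / 6 = 31/6 = 5.1667
  mean(X_2) = (2 + 7 + 2 + 7 + 1 + 2) / 6 = 21/6 = 3.5
  x̄ = (5.1667, 3.5),  deviation x̄ - mu_0 = (5.1667, 3.5) - (2, 4) = (3.1667, -0.5).

Step 2 — sample covariance matrix, S[i,j] = (1/(n-1)) · Σ_k (x_{k,i} - mean_i) · (x_{k,j} - mean_j), divisor n-1 = 5:
  S[X_1,X_1] = ((-4.1667)·(-4.1667) + (0.8333)·(0.8333) + (-2.1667)·(-2.1667) + (-0.1667)·(-0.1667) + (3.8333)·(3.8333) + (1.8333)·(1.8333)) / 5 = 40.8333/5 = 8.1667
  S[X_1,X_2] = ((-4.1667)·(-1.5) + (0.8333)·(3.5) + (-2.1667)·(-1.5) + (-0.1667)·(3.5) + (3.8333)·(-2.5) + (1.8333)·(-1.5)) / 5 = -0.5/5 = -0.1
  S[X_2,X_2] = ((-1.5)·(-1.5) + (3.5)·(3.5) + (-1.5)·(-1.5) + (3.5)·(3.5) + (-2.5)·(-2.5) + (-1.5)·(-1.5)) / 5 = 37.5/5 = 7.5
  S = [[8.1667, -0.1],
 [-0.1, 7.5]].

Step 3 — invert S. det(S) = 8.1667·7.5 - (-0.1)² = 61.24.
  S^{-1} = (1/det) · [[d, -b], [-b, a]] = [[0.1225, 0.0016],
 [0.0016, 0.1334]].

Step 4 — quadratic form (x̄ - mu_0)^T · S^{-1} · (x̄ - mu_0):
  S^{-1} · (x̄ - mu_0) = (0.387, -0.0615),
  (x̄ - mu_0)^T · [...] = (3.1667)·(0.387) + (-0.5)·(-0.0615) = 1.2563.

Step 5 — scale by n: T² = 6 · 1.2563 = 7.5376.

T² ≈ 7.5376


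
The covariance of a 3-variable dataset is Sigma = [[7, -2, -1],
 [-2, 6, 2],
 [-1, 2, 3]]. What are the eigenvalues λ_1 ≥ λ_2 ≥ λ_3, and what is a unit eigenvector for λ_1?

Step 1 — characteristic polynomial p(λ) = det(λI - Sigma) = λ³ - tr·λ² + c_1·λ - det, where tr = trace, c_1 = sum of the principal 2×2 minors, det = det(Sigma):
  tr = 7 + 6 + 3 = 16,
  c_1 = (7·6 - (-2)²) + (7·3 - (-1)²) + (6·3 - (2)²) = 38 + 20 + 14 = 72,
  det = 7·(6·3 - (2)²) - (-2)·((-2)·3 - (2)·(-1)) + (-1)·((-2)·(2) - 6·(-1)) = 7·(14) - (-2)·(-4) + (-1)·(2) = 88.
  So p(λ) = λ³ - 16λ² + 72λ - 88.
Step 2 — look for an integer root (rational root theorem: any rational root is an integer divisor of 88). Testing λ = 2:
  p(2) = 8 - 64 + 144 - 88 = 0  ✓
  Dividing out (λ - 2): p(λ) = (λ - 2)(λ² - 14λ + 44).
Step 3 — remaining eigenvalues from the quadratic λ² - 14λ + 44 = 0:
  Δ = 14² - 4·44 = 196 - 176 = 20,  λ = (14 ± √20)/2 = (14 ± 4.4721)/2 ≈ 9.2361 or 4.7639.
  Sorted: λ_1 = 9.2361,  λ_2 = 4.7639,  λ_3 = 2  (check: sum = 16 = tr ✓).

Step 4 — unit eigenvector for λ_1 ≈ 9.2361: v spans the null space of (Sigma - λ_1 I), whose rows are
  r_1 = (-2.2361, -2, -1),  r_2 = (-2, -3.2361, 2),  r_3 = (-1, 2, -6.2361).
  v is orthogonal to every row, so take v ∝ r_1 × r_2 = ((-2)·(2) - (-1)·(-3.2361), (-1)·(-2) - (-2.2361)·(2), (-2.2361)·(-3.2361) - (-2)·(-2)) ≈ (-7.2361, 6.4721, 3.2361).
  Rescale (multiply by -1 so the first nonzero entry is positive): u = (7.2361, -6.4721, -3.2361).
  ||u|| = √((7.2361)² + (-6.4721)² + (-3.2361)²) = √(104.7214) ≈ 10.2333,  v_1 = u/||u|| ≈ (0.7071, -0.6325, -0.3162) (||v_1|| = 1).

λ_1 = 9.2361,  λ_2 = 4.7639,  λ_3 = 2;  v_1 ≈ (0.7071, -0.6325, -0.3162)


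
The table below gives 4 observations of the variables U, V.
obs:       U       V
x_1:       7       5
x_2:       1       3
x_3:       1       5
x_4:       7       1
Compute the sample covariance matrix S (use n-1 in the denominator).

Step 1 — column means:
  mean(U) = (7 + 1 + 1 + 7) / 4 = 16/4 = 4
  mean(V) = (5 + 3 + 5 + 1) / 4 = 14/4 = 3.5

Step 2 — sample covariance S[i,j] = (1/(n-1)) · Σ_k (x_{k,i} - mean_i) · (x_{k,j} - mean_j), with n-1 = 3.
  S[U,U] = ((3)·(3) + (-3)·(-3) + (-3)·(-3) + (3)·(3)) / 3 = 36/3 = 12
  S[U,V] = ((3)·(1.5) + (-3)·(-0.5) + (-3)·(1.5) + (3)·(-2.5)) / 3 = -6/3 = -2
  S[V,V] = ((1.5)·(1.5) + (-0.5)·(-0.5) + (1.5)·(1.5) + (-2.5)·(-2.5)) / 3 = 11/3 = 3.6667

S is symmetric (S[j,i] = S[i,j]). Assembling:

S = [[12, -2],
 [-2, 3.6667]]


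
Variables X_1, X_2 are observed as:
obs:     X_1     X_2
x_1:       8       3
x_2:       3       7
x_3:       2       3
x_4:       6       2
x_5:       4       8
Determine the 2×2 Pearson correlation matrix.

Step 1 — column means:
  mean(X_1) = (8 + 3 + 2 + 6 + 4) / 5 = 23/5 = 4.6
  mean(X_2) = (3 + 7 + 3 + 2 + 8) / 5 = 23/5 = 4.6

Step 2 — sample variances and covariances s[i,j] = (1/(n-1)) · Σ_k (x_{k,i} - mean_i) · (x_{k,j} - mean_j), with n-1 = 4:
  s[X_1,X_1] = ((3.4)·(3.4) + (-1.6)·(-1.6) + (-2.6)·(-2.6) + (1.4)·(1.4) + (-0.6)·(-0.6)) / 4 = 23.2/4 = 5.8
  s[X_1,X_2] = ((3.4)·(-1.6) + (-1.6)·(2.4) + (-2.6)·(-1.6) + (1.4)·(-2.6) + (-0.6)·(3.4)) / 4 = -10.8/4 = -2.7
  s[X_2,X_2] = ((-1.6)·(-1.6) + (2.4)·(2.4) + (-1.6)·(-1.6) + (-2.6)·(-2.6) + (3.4)·(3.4)) / 4 = 29.2/4 = 7.3
  Sample standard deviations s_i = √(s[i,i]):
  s(X_1) = √(5.8) = 2.4083
  s(X_2) = √(7.3) = 2.7019

Step 3 — r_{ij} = s_{ij} / (s_i · s_j):
  r[X_1,X_1] = 1 (diagonal).
  r[X_1,X_2] = -2.7 / (2.4083 · 2.7019) = -2.7 / 6.5069 = -0.4149
  r[X_2,X_2] = 1 (diagonal).

R is symmetric with unit diagonal. Assembling:

R = [[1, -0.4149],
 [-0.4149, 1]]


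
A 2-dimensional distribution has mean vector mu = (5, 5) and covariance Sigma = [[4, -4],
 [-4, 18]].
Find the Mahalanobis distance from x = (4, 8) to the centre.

Step 1 — centre the observation: (x - mu) = (-1, 3).

Step 2 — invert Sigma. det(Sigma) = 4·18 - (-4)² = 56.
  Sigma^{-1} = (1/det) · [[d, -b], [-b, a]] = [[0.3214, 0.0714],
 [0.0714, 0.0714]].

Step 3 — form the quadratic (x - mu)^T · Sigma^{-1} · (x - mu):
  Sigma^{-1} · (x - mu) = (-0.1071, 0.1429).
  (x - mu)^T · [Sigma^{-1} · (x - mu)] = (-1)·(-0.1071) + (3)·(0.1429) = 0.5357.

Step 4 — take square root: d = √(0.5357) ≈ 0.7319.

d(x, mu) = √(0.5357) ≈ 0.7319


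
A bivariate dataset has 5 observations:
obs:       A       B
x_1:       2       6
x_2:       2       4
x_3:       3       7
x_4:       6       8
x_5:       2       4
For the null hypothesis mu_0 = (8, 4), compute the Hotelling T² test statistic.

Step 1 — sample mean vector:
  mean(A) = (2 + 2 + 3 + 6 + 2) / 5 = 15/5 = 3
  mean(B) = (6 + 4 + 7 + 8 + 4) / 5 = 29/5 = 5.8
  x̄ = (3, 5.8),  deviation x̄ - mu_0 = (3, 5.8) - (8, 4) = (-5, 1.8).

Step 2 — sample covariance matrix, S[i,j] = (1/(n-1)) · Σ_k (x_{k,i} - mean_i) · (x_{k,j} - mean_j), divisor n-1 = 4:
  S[A,A] = ((-1)·(-1) + (-1)·(-1) + (0)·(0) + (3)·(3) + (-1)·(-1)) / 4 = 12/4 = 3
  S[A,B] = ((-1)·(0.2) + (-1)·(-1.8) + (0)·(1.2) + (3)·(2.2) + (-1)·(-1.8)) / 4 = 10/4 = 2.5
  S[B,B] = ((0.2)·(0.2) + (-1.8)·(-1.8) + (1.2)·(1.2) + (2.2)·(2.2) + (-1.8)·(-1.8)) / 4 = 12.8/4 = 3.2
  S = [[3, 2.5],
 [2.5, 3.2]].

Step 3 — invert S. det(S) = 3·3.2 - (2.5)² = 3.35.
  S^{-1} = (1/det) · [[d, -b], [-b, a]] = [[0.9552, -0.7463],
 [-0.7463, 0.8955]].

Step 4 — quadratic form (x̄ - mu_0)^T · S^{-1} · (x̄ - mu_0):
  S^{-1} · (x̄ - mu_0) = (-6.1194, 5.3433),
  (x̄ - mu_0)^T · [...] = (-5)·(-6.1194) + (1.8)·(5.3433) = 40.2149.

Step 5 — scale by n: T² = 5 · 40.2149 = 201.0746.

T² ≈ 201.0746


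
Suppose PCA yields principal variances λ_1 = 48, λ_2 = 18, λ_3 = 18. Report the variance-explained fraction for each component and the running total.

Step 1 — total variance = trace(Sigma) = Σ λ_i = 48 + 18 + 18 = 84.

Step 2 — fraction explained by component i = λ_i / Σ λ:
  PC1: 48/84 = 0.5714
  PC2: 18/84 = 0.2143
  PC3: 18/84 = 0.2143

Step 3 — cumulative fraction after k components = (λ_1 + ... + λ_k) / Σ λ:
  k = 1: 48/84 = 0.5714
  k = 2: (48 + 18)/84 = 66/84 = 0.7857
  k = 3: (48 + 18 + 18)/84 = 84/84 = 1

Summary (fraction, with percent):

explained: PC1 0.5714 (57.14%), PC2 0.2143 (21.43%), PC3 0.2143 (21.43%);  cumulative: 0.5714, 0.7857, 1


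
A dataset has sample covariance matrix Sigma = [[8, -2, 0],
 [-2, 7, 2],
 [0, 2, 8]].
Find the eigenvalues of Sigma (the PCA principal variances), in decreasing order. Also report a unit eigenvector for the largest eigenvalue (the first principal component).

Step 1 — characteristic polynomial p(λ) = det(λI - Sigma) = λ³ - tr·λ² + c_1·λ - det, where tr = trace, c_1 = sum of the principal 2×2 minors, det = det(Sigma):
  tr = 8 + 7 + 8 = 23,
  c_1 = (8·7 - (-2)²) + (8·8 - (0)²) + (7·8 - (2)²) = 52 + 64 + 52 = 168,
  det = 8·(7·8 - (2)²) - (-2)·((-2)·8 - (2)·(0)) + (0)·((-2)·(2) - 7·(0)) = 8·(52) - (-2)·(-16) + (0)·(-4) = 384.
  So p(λ) = λ³ - 23λ² + 168λ - 384.
Step 2 — look for an integer root (rational root theorem: any rational root is an integer divisor of 384). Testing λ = 8:
  p(8) = 512 - 1472 + 1344 - 384 = 0  ✓
  Dividing out (λ - 8): p(λ) = (λ - 8)(λ² - 15λ + 48).
Step 3 — remaining eigenvalues from the quadratic λ² - 15λ + 48 = 0:
  Δ = 15² - 4·48 = 225 - 192 = 33,  λ = (15 ± √33)/2 = (15 ± 5.7446)/2 ≈ 10.3723 or 4.6277.
  Sorted: λ_1 = 10.3723,  λ_2 = 8,  λ_3 = 4.6277  (check: sum = 23 = tr ✓).

Step 4 — unit eigenvector for λ_1 ≈ 10.3723: v spans the null space of (Sigma - λ_1 I), whose rows are
  r_1 = (-2.3723, -2, 0),  r_2 = (-2, -3.3723, 2),  r_3 = (0, 2, -2.3723).
  v is orthogonal to every row, so take v ∝ r_1 × r_2 = ((-2)·(2) - (0)·(-3.3723), (0)·(-2) - (-2.3723)·(2), (-2.3723)·(-3.3723) - (-2)·(-2)) ≈ (-4, 4.7446, 4).
  Rescale (multiply by -1 so the first nonzero entry is positive): u = (4, -4.7446, -4).
  ||u|| = √((4)² + (-4.7446)² + (-4)²) = √(54.5109) ≈ 7.3831,  v_1 = u/||u|| ≈ (0.5418, -0.6426, -0.5418) (||v_1|| = 1).

λ_1 = 10.3723,  λ_2 = 8,  λ_3 = 4.6277;  v_1 ≈ (0.5418, -0.6426, -0.5418)


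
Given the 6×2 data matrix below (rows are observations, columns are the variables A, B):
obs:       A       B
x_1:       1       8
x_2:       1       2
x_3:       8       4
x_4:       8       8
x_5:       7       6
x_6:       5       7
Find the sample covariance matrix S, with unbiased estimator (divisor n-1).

Step 1 — column means:
  mean(A) = (1 + 1 + 8 + 8 + 7 + 5) / 6 = 30/6 = 5
  mean(B) = (8 + 2 + 4 + 8 + 6 + 7) / 6 = 35/6 = 5.8333

Step 2 — sample covariance S[i,j] = (1/(n-1)) · Σ_k (x_{k,i} - mean_i) · (x_{k,j} - mean_j), with n-1 = 5.
  S[A,A] = ((-4)·(-4) + (-4)·(-4) + (3)·(3) + (3)·(3) + (2)·(2) + (0)·(0)) / 5 = 54/5 = 10.8
  S[A,B] = ((-4)·(2.1667) + (-4)·(-3.8333) + (3)·(-1.8333) + (3)·(2.1667) + (2)·(0.1667) + (0)·(1.1667)) / 5 = 8/5 = 1.6
  S[B,B] = ((2.1667)·(2.1667) + (-3.8333)·(-3.8333) + (-1.8333)·(-1.8333) + (2.1667)·(2.1667) + (0.1667)·(0.1667) + (1.1667)·(1.1667)) / 5 = 28.8333/5 = 5.7667

S is symmetric (S[j,i] = S[i,j]). Assembling:

S = [[10.8, 1.6],
 [1.6, 5.7667]]


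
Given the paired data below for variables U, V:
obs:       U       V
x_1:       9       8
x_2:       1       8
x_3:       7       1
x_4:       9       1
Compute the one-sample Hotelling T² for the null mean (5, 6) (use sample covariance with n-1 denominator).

Step 1 — sample mean vector:
  mean(U) = (9 + 1 + 7 + 9) / 4 = 26/4 = 6.5
  mean(V) = (8 + 8 + 1 + 1) / 4 = 18/4 = 4.5
  x̄ = (6.5, 4.5),  deviation x̄ - mu_0 = (6.5, 4.5) - (5, 6) = (1.5, -1.5).

Step 2 — sample covariance matrix, S[i,j] = (1/(n-1)) · Σ_k (x_{k,i} - mean_i) · (x_{k,j} - mean_j), divisor n-1 = 3:
  S[U,U] = ((2.5)·(2.5) + (-5.5)·(-5.5) + (0.5)·(0.5) + (2.5)·(2.5)) / 3 = 43/3 = 14.3333
  S[U,V] = ((2.5)·(3.5) + (-5.5)·(3.5) + (0.5)·(-3.5) + (2.5)·(-3.5)) / 3 = -21/3 = -7
  S[V,V] = ((3.5)·(3.5) + (3.5)·(3.5) + (-3.5)·(-3.5) + (-3.5)·(-3.5)) / 3 = 49/3 = 16.3333
  S = [[14.3333, -7],
 [-7, 16.3333]].

Step 3 — invert S. det(S) = 14.3333·16.3333 - (-7)² = 185.1111.
  S^{-1} = (1/det) · [[d, -b], [-b, a]] = [[0.0882, 0.0378],
 [0.0378, 0.0774]].

Step 4 — quadratic form (x̄ - mu_0)^T · S^{-1} · (x̄ - mu_0):
  S^{-1} · (x̄ - mu_0) = (0.0756, -0.0594),
  (x̄ - mu_0)^T · [...] = (1.5)·(0.0756) + (-1.5)·(-0.0594) = 0.2026.

Step 5 — scale by n: T² = 4 · 0.2026 = 0.8103.

T² ≈ 0.8103


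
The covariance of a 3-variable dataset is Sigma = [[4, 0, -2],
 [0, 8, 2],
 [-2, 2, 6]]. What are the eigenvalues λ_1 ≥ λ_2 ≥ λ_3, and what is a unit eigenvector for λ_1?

Step 1 — characteristic polynomial p(λ) = det(λI - Sigma) = λ³ - tr·λ² + c_1·λ - det, where tr = trace, c_1 = sum of the principal 2×2 minors, det = det(Sigma):
  tr = 4 + 8 + 6 = 18,
  c_1 = (4·8 - (0)²) + (4·6 - (-2)²) + (8·6 - (2)²) = 32 + 20 + 44 = 96,
  det = 4·(8·6 - (2)²) - (0)·((0)·6 - (2)·(-2)) + (-2)·((0)·(2) - 8·(-2)) = 4·(44) - (0)·(4) + (-2)·(16) = 144.
  So p(λ) = λ³ - 18λ² + 96λ - 144.
Step 2 — look for an integer root (rational root theorem: any rational root is an integer divisor of 144). Testing λ = 6:
  p(6) = 216 - 648 + 576 - 144 = 0  ✓
  Dividing out (λ - 6): p(λ) = (λ - 6)(λ² - 12λ + 24).
Step 3 — remaining eigenvalues from the quadratic λ² - 12λ + 24 = 0:
  Δ = 12² - 4·24 = 144 - 96 = 48,  λ = (12 ± √48)/2 = (12 ± 6.9282)/2 ≈ 9.4641 or 2.5359.
  Sorted: λ_1 = 9.4641,  λ_2 = 6,  λ_3 = 2.5359  (check: sum = 18 = tr ✓).

Step 4 — unit eigenvector for λ_1 ≈ 9.4641: v spans the null space of (Sigma - λ_1 I), whose rows are
  r_1 = (-5.4641, 0, -2),  r_2 = (0, -1.4641, 2),  r_3 = (-2, 2, -3.4641).
  v is orthogonal to every row, so take v ∝ r_1 × r_2 = ((0)·(2) - (-2)·(-1.4641), (-2)·(0) - (-5.4641)·(2), (-5.4641)·(-1.4641) - (0)·(0)) ≈ (-2.9282, 10.9282, 8).
  Rescale (multiply by -1 so the first nonzero entry is positive): u = (2.9282, -10.9282, -8).
  ||u|| = √((2.9282)² + (-10.9282)² + (-8)²) = √(192) ≈ 13.8564,  v_1 = u/||u|| ≈ (0.2113, -0.7887, -0.5774) (||v_1|| = 1).

λ_1 = 9.4641,  λ_2 = 6,  λ_3 = 2.5359;  v_1 ≈ (0.2113, -0.7887, -0.5774)


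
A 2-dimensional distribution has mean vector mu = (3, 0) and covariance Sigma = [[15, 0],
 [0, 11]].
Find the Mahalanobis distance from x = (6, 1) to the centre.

Step 1 — centre the observation: (x - mu) = (3, 1).

Step 2 — invert Sigma. det(Sigma) = 15·11 - (0)² = 165.
  Sigma^{-1} = (1/det) · [[d, -b], [-b, a]] = [[0.0667, 0],
 [0, 0.0909]].

Step 3 — form the quadratic (x - mu)^T · Sigma^{-1} · (x - mu):
  Sigma^{-1} · (x - mu) = (0.2, 0.0909).
  (x - mu)^T · [Sigma^{-1} · (x - mu)] = (3)·(0.2) + (1)·(0.0909) = 0.6909.

Step 4 — take square root: d = √(0.6909) ≈ 0.8312.

d(x, mu) = √(0.6909) ≈ 0.8312


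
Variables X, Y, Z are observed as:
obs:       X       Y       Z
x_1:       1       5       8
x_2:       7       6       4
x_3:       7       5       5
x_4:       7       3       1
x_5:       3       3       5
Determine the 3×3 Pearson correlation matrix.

Step 1 — column means:
  mean(X) = (1 + 7 + 7 + 7 + 3) / 5 = 25/5 = 5
  mean(Y) = (5 + 6 + 5 + 3 + 3) / 5 = 22/5 = 4.4
  mean(Z) = (8 + 4 + 5 + 1 + 5) / 5 = 23/5 = 4.6

Step 2 — sample variances and covariances s[i,j] = (1/(n-1)) · Σ_k (x_{k,i} - mean_i) · (x_{k,j} - mean_j), with n-1 = 4:
  s[X,X] = ((-4)·(-4) + (2)·(2) + (2)·(2) + (2)·(2) + (-2)·(-2)) / 4 = 32/4 = 8
  s[X,Y] = ((-4)·(0.6) + (2)·(1.6) + (2)·(0.6) + (2)·(-1.4) + (-2)·(-1.4)) / 4 = 2/4 = 0.5
  s[X,Z] = ((-4)·(3.4) + (2)·(-0.6) + (2)·(0.4) + (2)·(-3.6) + (-2)·(0.4)) / 4 = -22/4 = -5.5
  s[Y,Y] = ((0.6)·(0.6) + (1.6)·(1.6) + (0.6)·(0.6) + (-1.4)·(-1.4) + (-1.4)·(-1.4)) / 4 = 7.2/4 = 1.8
  s[Y,Z] = ((0.6)·(3.4) + (1.6)·(-0.6) + (0.6)·(0.4) + (-1.4)·(-3.6) + (-1.4)·(0.4)) / 4 = 5.8/4 = 1.45
  s[Z,Z] = ((3.4)·(3.4) + (-0.6)·(-0.6) + (0.4)·(0.4) + (-3.6)·(-3.6) + (0.4)·(0.4)) / 4 = 25.2/4 = 6.3
  Sample standard deviations s_i = √(s[i,i]):
  s(X) = √(8) = 2.8284
  s(Y) = √(1.8) = 1.3416
  s(Z) = √(6.3) = 2.51

Step 3 — r_{ij} = s_{ij} / (s_i · s_j):
  r[X,X] = 1 (diagonal).
  r[X,Y] = 0.5 / (2.8284 · 1.3416) = 0.5 / 3.7947 = 0.1318
  r[X,Z] = -5.5 / (2.8284 · 2.51) = -5.5 / 7.0993 = -0.7747
  r[Y,Y] = 1 (diagonal).
  r[Y,Z] = 1.45 / (1.3416 · 2.51) = 1.45 / 3.3675 = 0.4306
  r[Z,Z] = 1 (diagonal).

R is symmetric with unit diagonal. Assembling:

R = [[1, 0.1318, -0.7747],
 [0.1318, 1, 0.4306],
 [-0.7747, 0.4306, 1]]


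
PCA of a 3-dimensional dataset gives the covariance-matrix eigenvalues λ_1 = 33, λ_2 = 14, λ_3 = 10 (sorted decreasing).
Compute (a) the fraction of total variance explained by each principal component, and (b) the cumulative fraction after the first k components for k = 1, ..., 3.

Step 1 — total variance = trace(Sigma) = Σ λ_i = 33 + 14 + 10 = 57.

Step 2 — fraction explained by component i = λ_i / Σ λ:
  PC1: 33/57 = 0.5789
  PC2: 14/57 = 0.2456
  PC3: 10/57 = 0.1754

Step 3 — cumulative fraction after k components = (λ_1 + ... + λ_k) / Σ λ:
  k = 1: 33/57 = 0.5789
  k = 2: (33 + 14)/57 = 47/57 = 0.8246
  k = 3: (33 + 14 + 10)/57 = 57/57 = 1

Summary (fraction, with percent):

explained: PC1 0.5789 (57.89%), PC2 0.2456 (24.56%), PC3 0.1754 (17.54%);  cumulative: 0.5789, 0.8246, 1


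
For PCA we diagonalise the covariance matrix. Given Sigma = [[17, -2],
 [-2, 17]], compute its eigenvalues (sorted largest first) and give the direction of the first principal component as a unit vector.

Step 1 — characteristic polynomial of 2×2 Sigma:
  det(Sigma - λI) = λ² - trace · λ + det = 0.
  trace = 17 + 17 = 34, det = 17·17 - (-2)² = 285.
Step 2 — discriminant:
  Δ = trace² - 4·det = 1156 - 1140 = 16.
Step 3 — eigenvalues:
  λ = (trace ± √Δ)/2 = (34 ± 4)/2,
  λ_1 = 19,  λ_2 = 15.

Step 4 — unit eigenvector for λ_1: solve (Sigma - λ_1 I)v = 0. First row:
  (17 - 19)·v_x + (-2)·v_y = 0, i.e. (-2)·v_x + (-2)·v_y = 0,
  so v ∝ (b, λ_1 - a) = (-2, 2); multiply by -1 so the first entry is positive: u = (2, -2).
  ||u|| = √((2)² + (-2)²) = √(8) ≈ 2.8284,
  v_1 = u/||u|| ≈ (0.7071, -0.7071) (||v_1|| = 1).

λ_1 = 19,  λ_2 = 15;  v_1 ≈ (0.7071, -0.7071)


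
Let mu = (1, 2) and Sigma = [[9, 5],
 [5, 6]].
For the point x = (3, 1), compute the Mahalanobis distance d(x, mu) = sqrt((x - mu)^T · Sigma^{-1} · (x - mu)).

Step 1 — centre the observation: (x - mu) = (2, -1).

Step 2 — invert Sigma. det(Sigma) = 9·6 - (5)² = 29.
  Sigma^{-1} = (1/det) · [[d, -b], [-b, a]] = [[0.2069, -0.1724],
 [-0.1724, 0.3103]].

Step 3 — form the quadratic (x - mu)^T · Sigma^{-1} · (x - mu):
  Sigma^{-1} · (x - mu) = (0.5862, -0.6552).
  (x - mu)^T · [Sigma^{-1} · (x - mu)] = (2)·(0.5862) + (-1)·(-0.6552) = 1.8276.

Step 4 — take square root: d = √(1.8276) ≈ 1.3519.

d(x, mu) = √(1.8276) ≈ 1.3519


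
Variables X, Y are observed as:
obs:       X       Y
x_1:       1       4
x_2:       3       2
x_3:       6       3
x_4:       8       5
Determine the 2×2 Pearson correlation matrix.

Step 1 — column means:
  mean(X) = (1 + 3 + 6 + 8) / 4 = 18/4 = 4.5
  mean(Y) = (4 + 2 + 3 + 5) / 4 = 14/4 = 3.5

Step 2 — sample variances and covariances s[i,j] = (1/(n-1)) · Σ_k (x_{k,i} - mean_i) · (x_{k,j} - mean_j), with n-1 = 3:
  s[X,X] = ((-3.5)·(-3.5) + (-1.5)·(-1.5) + (1.5)·(1.5) + (3.5)·(3.5)) / 3 = 29/3 = 9.6667
  s[X,Y] = ((-3.5)·(0.5) + (-1.5)·(-1.5) + (1.5)·(-0.5) + (3.5)·(1.5)) / 3 = 5/3 = 1.6667
  s[Y,Y] = ((0.5)·(0.5) + (-1.5)·(-1.5) + (-0.5)·(-0.5) + (1.5)·(1.5)) / 3 = 5/3 = 1.6667
  Sample standard deviations s_i = √(s[i,i]):
  s(X) = √(9.6667) = 3.1091
  s(Y) = √(1.6667) = 1.291

Step 3 — r_{ij} = s_{ij} / (s_i · s_j):
  r[X,X] = 1 (diagonal).
  r[X,Y] = 1.6667 / (3.1091 · 1.291) = 1.6667 / 4.0139 = 0.4152
  r[Y,Y] = 1 (diagonal).

R is symmetric with unit diagonal. Assembling:

R = [[1, 0.4152],
 [0.4152, 1]]


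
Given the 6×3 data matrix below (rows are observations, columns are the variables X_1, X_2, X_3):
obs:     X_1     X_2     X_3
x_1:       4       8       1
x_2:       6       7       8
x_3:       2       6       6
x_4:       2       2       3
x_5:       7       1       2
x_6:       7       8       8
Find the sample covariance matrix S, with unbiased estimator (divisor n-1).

Step 1 — column means:
  mean(X_1) = (4 + 6 + 2 + 2 + 7 + 7) / 6 = 28/6 = 4.6667
  mean(X_2) = (8 + 7 + 6 + 2 + 1 + 8) / 6 = 32/6 = 5.3333
  mean(X_3) = (1 + 8 + 6 + 3 + 2 + 8) / 6 = 28/6 = 4.6667

Step 2 — sample covariance S[i,j] = (1/(n-1)) · Σ_k (x_{k,i} - mean_i) · (x_{k,j} - mean_j), with n-1 = 5.
  S[X_1,X_1] = ((-0.6667)·(-0.6667) + (1.3333)·(1.3333) + (-2.6667)·(-2.6667) + (-2.6667)·(-2.6667) + (2.3333)·(2.3333) + (2.3333)·(2.3333)) / 5 = 27.3333/5 = 5.4667
  S[X_1,X_2] = ((-0.6667)·(2.6667) + (1.3333)·(1.6667) + (-2.6667)·(0.6667) + (-2.6667)·(-3.3333) + (2.3333)·(-4.3333) + (2.3333)·(2.6667)) / 5 = 3.6667/5 = 0.7333
  S[X_1,X_3] = ((-0.6667)·(-3.6667) + (1.3333)·(3.3333) + (-2.6667)·(1.3333) + (-2.6667)·(-1.6667) + (2.3333)·(-2.6667) + (2.3333)·(3.3333)) / 5 = 9.3333/5 = 1.8667
  S[X_2,X_2] = ((2.6667)·(2.6667) + (1.6667)·(1.6667) + (0.6667)·(0.6667) + (-3.3333)·(-3.3333) + (-4.3333)·(-4.3333) + (2.6667)·(2.6667)) / 5 = 47.3333/5 = 9.4667
  S[X_2,X_3] = ((2.6667)·(-3.6667) + (1.6667)·(3.3333) + (0.6667)·(1.3333) + (-3.3333)·(-1.6667) + (-4.3333)·(-2.6667) + (2.6667)·(3.3333)) / 5 = 22.6667/5 = 4.5333
  S[X_3,X_3] = ((-3.6667)·(-3.6667) + (3.3333)·(3.3333) + (1.3333)·(1.3333) + (-1.6667)·(-1.6667) + (-2.6667)·(-2.6667) + (3.3333)·(3.3333)) / 5 = 47.3333/5 = 9.4667

S is symmetric (S[j,i] = S[i,j]). Assembling:

S = [[5.4667, 0.7333, 1.8667],
 [0.7333, 9.4667, 4.5333],
 [1.8667, 4.5333, 9.4667]]


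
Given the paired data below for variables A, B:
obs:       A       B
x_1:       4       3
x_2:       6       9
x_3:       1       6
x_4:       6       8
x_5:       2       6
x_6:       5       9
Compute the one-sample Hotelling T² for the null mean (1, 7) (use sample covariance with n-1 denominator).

Step 1 — sample mean vector:
  mean(A) = (4 + 6 + 1 + 6 + 2 + 5) / 6 = 24/6 = 4
  mean(B) = (3 + 9 + 6 + 8 + 6 + 9) / 6 = 41/6 = 6.8333
  x̄ = (4, 6.8333),  deviation x̄ - mu_0 = (4, 6.8333) - (1, 7) = (3, -0.1667).

Step 2 — sample covariance matrix, S[i,j] = (1/(n-1)) · Σ_k (x_{k,i} - mean_i) · (x_{k,j} - mean_j), divisor n-1 = 5:
  S[A,A] = ((0)·(0) + (2)·(2) + (-3)·(-3) + (2)·(2) + (-2)·(-2) + (1)·(1)) / 5 = 22/5 = 4.4
  S[A,B] = ((0)·(-3.8333) + (2)·(2.1667) + (-3)·(-0.8333) + (2)·(1.1667) + (-2)·(-0.8333) + (1)·(2.1667)) / 5 = 13/5 = 2.6
  S[B,B] = ((-3.8333)·(-3.8333) + (2.1667)·(2.1667) + (-0.8333)·(-0.8333) + (1.1667)·(1.1667) + (-0.8333)·(-0.8333) + (2.1667)·(2.1667)) / 5 = 26.8333/5 = 5.3667
  S = [[4.4, 2.6],
 [2.6, 5.3667]].

Step 3 — invert S. det(S) = 4.4·5.3667 - (2.6)² = 16.8533.
  S^{-1} = (1/det) · [[d, -b], [-b, a]] = [[0.3184, -0.1543],
 [-0.1543, 0.2611]].

Step 4 — quadratic form (x̄ - mu_0)^T · S^{-1} · (x̄ - mu_0):
  S^{-1} · (x̄ - mu_0) = (0.981, -0.5063),
  (x̄ - mu_0)^T · [...] = (3)·(0.981) + (-0.1667)·(-0.5063) = 3.0274.

Step 5 — scale by n: T² = 6 · 3.0274 = 18.1646.

T² ≈ 18.1646


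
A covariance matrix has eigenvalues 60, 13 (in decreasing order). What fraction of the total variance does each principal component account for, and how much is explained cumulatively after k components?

Step 1 — total variance = trace(Sigma) = Σ λ_i = 60 + 13 = 73.

Step 2 — fraction explained by component i = λ_i / Σ λ:
  PC1: 60/73 = 0.8219
  PC2: 13/73 = 0.1781

Step 3 — cumulative fraction after k components = (λ_1 + ... + λ_k) / Σ λ:
  k = 1: 60/73 = 0.8219
  k = 2: (60 + 13)/73 = 73/73 = 1

Summary (fraction, with percent):

explained: PC1 0.8219 (82.19%), PC2 0.1781 (17.81%);  cumulative: 0.8219, 1


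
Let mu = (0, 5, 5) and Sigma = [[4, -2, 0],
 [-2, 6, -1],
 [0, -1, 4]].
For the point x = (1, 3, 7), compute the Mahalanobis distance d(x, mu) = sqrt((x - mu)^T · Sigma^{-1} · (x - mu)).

Step 1 — centre the observation: (x - mu) = (1, -2, 2).

Step 2 — invert Sigma (cofactor / det for 3×3, or solve directly):
  Sigma^{-1} = [[0.3026, 0.1053, 0.0263],
 [0.1053, 0.2105, 0.0526],
 [0.0263, 0.0526, 0.2632]].

Step 3 — form the quadratic (x - mu)^T · Sigma^{-1} · (x - mu):
  Sigma^{-1} · (x - mu) = (0.1447, -0.2105, 0.4474).
  (x - mu)^T · [Sigma^{-1} · (x - mu)] = (1)·(0.1447) + (-2)·(-0.2105) + (2)·(0.4474) = 1.4605.

Step 4 — take square root: d = √(1.4605) ≈ 1.2085.

d(x, mu) = √(1.4605) ≈ 1.2085


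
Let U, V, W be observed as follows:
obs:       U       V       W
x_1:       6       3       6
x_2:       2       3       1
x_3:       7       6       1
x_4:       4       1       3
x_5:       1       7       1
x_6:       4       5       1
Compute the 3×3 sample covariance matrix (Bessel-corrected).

Step 1 — column means:
  mean(U) = (6 + 2 + 7 + 4 + 1 + 4) / 6 = 24/6 = 4
  mean(V) = (3 + 3 + 6 + 1 + 7 + 5) / 6 = 25/6 = 4.1667
  mean(W) = (6 + 1 + 1 + 3 + 1 + 1) / 6 = 13/6 = 2.1667

Step 2 — sample covariance S[i,j] = (1/(n-1)) · Σ_k (x_{k,i} - mean_i) · (x_{k,j} - mean_j), with n-1 = 5.
  S[U,U] = ((2)·(2) + (-2)·(-2) + (3)·(3) + (0)·(0) + (-3)·(-3) + (0)·(0)) / 5 = 26/5 = 5.2
  S[U,V] = ((2)·(-1.1667) + (-2)·(-1.1667) + (3)·(1.8333) + (0)·(-3.1667) + (-3)·(2.8333) + (0)·(0.8333)) / 5 = -3/5 = -0.6
  S[U,W] = ((2)·(3.8333) + (-2)·(-1.1667) + (3)·(-1.1667) + (0)·(0.8333) + (-3)·(-1.1667) + (0)·(-1.1667)) / 5 = 10/5 = 2
  S[V,V] = ((-1.1667)·(-1.1667) + (-1.1667)·(-1.1667) + (1.8333)·(1.8333) + (-3.1667)·(-3.1667) + (2.8333)·(2.8333) + (0.8333)·(0.8333)) / 5 = 24.8333/5 = 4.9667
  S[V,W] = ((-1.1667)·(3.8333) + (-1.1667)·(-1.1667) + (1.8333)·(-1.1667) + (-3.1667)·(0.8333) + (2.8333)·(-1.1667) + (0.8333)·(-1.1667)) / 5 = -12.1667/5 = -2.4333
  S[W,W] = ((3.8333)·(3.8333) + (-1.1667)·(-1.1667) + (-1.1667)·(-1.1667) + (0.8333)·(0.8333) + (-1.1667)·(-1.1667) + (-1.1667)·(-1.1667)) / 5 = 20.8333/5 = 4.1667

S is symmetric (S[j,i] = S[i,j]). Assembling:

S = [[5.2, -0.6, 2],
 [-0.6, 4.9667, -2.4333],
 [2, -2.4333, 4.1667]]


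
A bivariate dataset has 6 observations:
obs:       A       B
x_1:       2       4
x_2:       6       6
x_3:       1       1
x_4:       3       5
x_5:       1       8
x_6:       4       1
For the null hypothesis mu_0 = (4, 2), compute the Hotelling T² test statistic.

Step 1 — sample mean vector:
  mean(A) = (2 + 6 + 1 + 3 + 1 + 4) / 6 = 17/6 = 2.8333
  mean(B) = (4 + 6 + 1 + 5 + 8 + 1) / 6 = 25/6 = 4.1667
  x̄ = (2.8333, 4.1667),  deviation x̄ - mu_0 = (2.8333, 4.1667) - (4, 2) = (-1.1667, 2.1667).

Step 2 — sample covariance matrix, S[i,j] = (1/(n-1)) · Σ_k (x_{k,i} - mean_i) · (x_{k,j} - mean_j), divisor n-1 = 5:
  S[A,A] = ((-0.8333)·(-0.8333) + (3.1667)·(3.1667) + (-1.8333)·(-1.8333) + (0.1667)·(0.1667) + (-1.8333)·(-1.8333) + (1.1667)·(1.1667)) / 5 = 18.8333/5 = 3.7667
  S[A,B] = ((-0.8333)·(-0.1667) + (3.1667)·(1.8333) + (-1.8333)·(-3.1667) + (0.1667)·(0.8333) + (-1.8333)·(3.8333) + (1.1667)·(-3.1667)) / 5 = 1.1667/5 = 0.2333
  S[B,B] = ((-0.1667)·(-0.1667) + (1.8333)·(1.8333) + (-3.1667)·(-3.1667) + (0.8333)·(0.8333) + (3.8333)·(3.8333) + (-3.1667)·(-3.1667)) / 5 = 38.8333/5 = 7.7667
  S = [[3.7667, 0.2333],
 [0.2333, 7.7667]].

Step 3 — invert S. det(S) = 3.7667·7.7667 - (0.2333)² = 29.2.
  S^{-1} = (1/det) · [[d, -b], [-b, a]] = [[0.266, -0.008],
 [-0.008, 0.129]].

Step 4 — quadratic form (x̄ - mu_0)^T · S^{-1} · (x̄ - mu_0):
  S^{-1} · (x̄ - mu_0) = (-0.3276, 0.2888),
  (x̄ - mu_0)^T · [...] = (-1.1667)·(-0.3276) + (2.1667)·(0.2888) = 1.008.

Step 5 — scale by n: T² = 6 · 1.008 = 6.0479.

T² ≈ 6.0479


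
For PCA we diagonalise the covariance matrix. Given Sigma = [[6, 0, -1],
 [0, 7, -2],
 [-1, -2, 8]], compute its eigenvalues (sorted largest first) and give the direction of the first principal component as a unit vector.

Step 1 — characteristic polynomial p(λ) = det(λI - Sigma) = λ³ - tr·λ² + c_1·λ - det, where tr = trace, c_1 = sum of the principal 2×2 minors, det = det(Sigma):
  tr = 6 + 7 + 8 = 21,
  c_1 = (6·7 - (0)²) + (6·8 - (-1)²) + (7·8 - (-2)²) = 42 + 47 + 52 = 141,
  det = 6·(7·8 - (-2)²) - (0)·((0)·8 - (-2)·(-1)) + (-1)·((0)·(-2) - 7·(-1)) = 6·(52) - (0)·(-2) + (-1)·(7) = 305.
  So p(λ) = λ³ - 21λ² + 141λ - 305.
Step 2 — look for an integer root (rational root theorem: any rational root is an integer divisor of 305). Testing λ = 5:
  p(5) = 125 - 525 + 705 - 305 = 0  ✓
  Dividing out (λ - 5): p(λ) = (λ - 5)(λ² - 16λ + 61).
Step 3 — remaining eigenvalues from the quadratic λ² - 16λ + 61 = 0:
  Δ = 16² - 4·61 = 256 - 244 = 12,  λ = (16 ± √12)/2 = (16 ± 3.4641)/2 ≈ 9.7321 or 6.2679.
  Sorted: λ_1 = 9.7321,  λ_2 = 6.2679,  λ_3 = 5  (check: sum = 21 = tr ✓).

Step 4 — unit eigenvector for λ_1 ≈ 9.7321: v spans the null space of (Sigma - λ_1 I), whose rows are
  r_1 = (-3.7321, 0, -1),  r_2 = (0, -2.7321, -2),  r_3 = (-1, -2, -1.7321).
  v is orthogonal to every row, so take v ∝ r_1 × r_2 = ((0)·(-2) - (-1)·(-2.7321), (-1)·(0) - (-3.7321)·(-2), (-3.7321)·(-2.7321) - (0)·(0)) ≈ (-2.7321, -7.4641, 10.1962).
  Rescale (multiply by -1 so the first nonzero entry is positive): u = (2.7321, 7.4641, -10.1962).
  ||u|| = √((2.7321)² + (7.4641)² + (-10.1962)²) = √(167.1384) ≈ 12.9282,  v_1 = u/||u|| ≈ (0.2113, 0.5774, -0.7887) (||v_1|| = 1).

λ_1 = 9.7321,  λ_2 = 6.2679,  λ_3 = 5;  v_1 ≈ (0.2113, 0.5774, -0.7887)


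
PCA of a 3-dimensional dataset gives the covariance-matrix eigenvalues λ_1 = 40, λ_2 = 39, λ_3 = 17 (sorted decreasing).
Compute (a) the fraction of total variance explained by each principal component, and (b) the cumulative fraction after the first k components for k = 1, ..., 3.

Step 1 — total variance = trace(Sigma) = Σ λ_i = 40 + 39 + 17 = 96.

Step 2 — fraction explained by component i = λ_i / Σ λ:
  PC1: 40/96 = 0.4167
  PC2: 39/96 = 0.4062
  PC3: 17/96 = 0.1771

Step 3 — cumulative fraction after k components = (λ_1 + ... + λ_k) / Σ λ:
  k = 1: 40/96 = 0.4167
  k = 2: (40 + 39)/96 = 79/96 = 0.8229
  k = 3: (40 + 39 + 17)/96 = 96/96 = 1

Summary (fraction, with percent):

explained: PC1 0.4167 (41.67%), PC2 0.4062 (40.62%), PC3 0.1771 (17.71%);  cumulative: 0.4167, 0.8229, 1


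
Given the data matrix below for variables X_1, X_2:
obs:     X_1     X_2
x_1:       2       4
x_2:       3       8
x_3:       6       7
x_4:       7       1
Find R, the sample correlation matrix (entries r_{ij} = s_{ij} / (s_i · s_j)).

Step 1 — column means:
  mean(X_1) = (2 + 3 + 6 + 7) / 4 = 18/4 = 4.5
  mean(X_2) = (4 + 8 + 7 + 1) / 4 = 20/4 = 5

Step 2 — sample variances and covariances s[i,j] = (1/(n-1)) · Σ_k (x_{k,i} - mean_i) · (x_{k,j} - mean_j), with n-1 = 3:
  s[X_1,X_1] = ((-2.5)·(-2.5) + (-1.5)·(-1.5) + (1.5)·(1.5) + (2.5)·(2.5)) / 3 = 17/3 = 5.6667
  s[X_1,X_2] = ((-2.5)·(-1) + (-1.5)·(3) + (1.5)·(2) + (2.5)·(-4)) / 3 = -9/3 = -3
  s[X_2,X_2] = ((-1)·(-1) + (3)·(3) + (2)·(2) + (-4)·(-4)) / 3 = 30/3 = 10
  Sample standard deviations s_i = √(s[i,i]):
  s(X_1) = √(5.6667) = 2.3805
  s(X_2) = √(10) = 3.1623

Step 3 — r_{ij} = s_{ij} / (s_i · s_j):
  r[X_1,X_1] = 1 (diagonal).
  r[X_1,X_2] = -3 / (2.3805 · 3.1623) = -3 / 7.5277 = -0.3985
  r[X_2,X_2] = 1 (diagonal).

R is symmetric with unit diagonal. Assembling:

R = [[1, -0.3985],
 [-0.3985, 1]]


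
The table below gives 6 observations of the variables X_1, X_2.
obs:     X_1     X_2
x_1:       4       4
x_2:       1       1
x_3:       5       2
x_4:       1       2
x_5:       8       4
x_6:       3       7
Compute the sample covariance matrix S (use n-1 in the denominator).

Step 1 — column means:
  mean(X_1) = (4 + 1 + 5 + 1 + 8 + 3) / 6 = 22/6 = 3.6667
  mean(X_2) = (4 + 1 + 2 + 2 + 4 + 7) / 6 = 20/6 = 3.3333

Step 2 — sample covariance S[i,j] = (1/(n-1)) · Σ_k (x_{k,i} - mean_i) · (x_{k,j} - mean_j), with n-1 = 5.
  S[X_1,X_1] = ((0.3333)·(0.3333) + (-2.6667)·(-2.6667) + (1.3333)·(1.3333) + (-2.6667)·(-2.6667) + (4.3333)·(4.3333) + (-0.6667)·(-0.6667)) / 5 = 35.3333/5 = 7.0667
  S[X_1,X_2] = ((0.3333)·(0.6667) + (-2.6667)·(-2.3333) + (1.3333)·(-1.3333) + (-2.6667)·(-1.3333) + (4.3333)·(0.6667) + (-0.6667)·(3.6667)) / 5 = 8.6667/5 = 1.7333
  S[X_2,X_2] = ((0.6667)·(0.6667) + (-2.3333)·(-2.3333) + (-1.3333)·(-1.3333) + (-1.3333)·(-1.3333) + (0.6667)·(0.6667) + (3.6667)·(3.6667)) / 5 = 23.3333/5 = 4.6667

S is symmetric (S[j,i] = S[i,j]). Assembling:

S = [[7.0667, 1.7333],
 [1.7333, 4.6667]]


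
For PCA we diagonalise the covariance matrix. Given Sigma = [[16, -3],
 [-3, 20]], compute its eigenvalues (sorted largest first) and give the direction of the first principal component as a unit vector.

Step 1 — characteristic polynomial of 2×2 Sigma:
  det(Sigma - λI) = λ² - trace · λ + det = 0.
  trace = 16 + 20 = 36, det = 16·20 - (-3)² = 311.
Step 2 — discriminant:
  Δ = trace² - 4·det = 1296 - 1244 = 52.
Step 3 — eigenvalues:
  λ = (trace ± √Δ)/2 = (36 ± 7.2111)/2,
  λ_1 = 21.6056,  λ_2 = 14.3944.

Step 4 — unit eigenvector for λ_1: solve (Sigma - λ_1 I)v = 0. First row:
  (16 - 21.6056)·v_x + (-3)·v_y = 0, i.e. (-5.6056)·v_x + (-3)·v_y = 0,
  so v ∝ (b, λ_1 - a) = (-3, 5.6056); multiply by -1 so the first entry is positive: u = (3, -5.6056).
  ||u|| = √((3)² + (-5.6056)²) = √(40.4222) ≈ 6.3578,
  v_1 = u/||u|| ≈ (0.4719, -0.8817) (||v_1|| = 1).

λ_1 = 21.6056,  λ_2 = 14.3944;  v_1 ≈ (0.4719, -0.8817)


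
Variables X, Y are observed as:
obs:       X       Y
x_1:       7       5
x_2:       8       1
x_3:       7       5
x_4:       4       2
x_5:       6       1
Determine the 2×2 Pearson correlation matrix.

Step 1 — column means:
  mean(X) = (7 + 8 + 7 + 4 + 6) / 5 = 32/5 = 6.4
  mean(Y) = (5 + 1 + 5 + 2 + 1) / 5 = 14/5 = 2.8

Step 2 — sample variances and covariances s[i,j] = (1/(n-1)) · Σ_k (x_{k,i} - mean_i) · (x_{k,j} - mean_j), with n-1 = 4:
  s[X,X] = ((0.6)·(0.6) + (1.6)·(1.6) + (0.6)·(0.6) + (-2.4)·(-2.4) + (-0.4)·(-0.4)) / 4 = 9.2/4 = 2.3
  s[X,Y] = ((0.6)·(2.2) + (1.6)·(-1.8) + (0.6)·(2.2) + (-2.4)·(-0.8) + (-0.4)·(-1.8)) / 4 = 2.4/4 = 0.6
  s[Y,Y] = ((2.2)·(2.2) + (-1.8)·(-1.8) + (2.2)·(2.2) + (-0.8)·(-0.8) + (-1.8)·(-1.8)) / 4 = 16.8/4 = 4.2
  Sample standard deviations s_i = √(s[i,i]):
  s(X) = √(2.3) = 1.5166
  s(Y) = √(4.2) = 2.0494

Step 3 — r_{ij} = s_{ij} / (s_i · s_j):
  r[X,X] = 1 (diagonal).
  r[X,Y] = 0.6 / (1.5166 · 2.0494) = 0.6 / 3.1081 = 0.193
  r[Y,Y] = 1 (diagonal).

R is symmetric with unit diagonal. Assembling:

R = [[1, 0.193],
 [0.193, 1]]
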